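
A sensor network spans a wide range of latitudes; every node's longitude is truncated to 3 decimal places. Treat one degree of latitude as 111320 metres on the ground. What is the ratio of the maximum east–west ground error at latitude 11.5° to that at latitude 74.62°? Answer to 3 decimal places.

Truncating at 3 decimal places can drop up to a full unit in the last place, so the longitude may be off by as much as 0.001°.
At 11.5°: 0.001° × 111320 × cos 11.5° = 0.001 × 111320 × 0.9799 ≈ 109.09 m.
Error at 74.62° = 0.001° × 111320 × cos 74.62° ≈ 111.32 × 0.2652 = 29.524 m.
The ratio reduces to cos 11.5° / cos 74.62° = 0.9799/0.2652 ≈ 3.6948.

3.695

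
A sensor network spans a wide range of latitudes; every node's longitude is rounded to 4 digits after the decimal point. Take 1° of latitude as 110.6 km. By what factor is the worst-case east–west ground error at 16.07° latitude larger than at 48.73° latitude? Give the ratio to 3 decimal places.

Rounding to 4 decimal places leaves the longitude within ±5e-05° of the true value.
At 16.07°: 5e-05° × 110600 × cos 16.07° = 5e-05 × 110600 × 0.9609 ≈ 5.3139 m.
Error at 48.73° = 5e-05° × 110600 × cos 48.73° ≈ 5.53 × 0.6596 = 3.6476 m.
The ratio reduces to cos 16.07° / cos 48.73° = 0.9609/0.6596 ≈ 1.4568.

1.457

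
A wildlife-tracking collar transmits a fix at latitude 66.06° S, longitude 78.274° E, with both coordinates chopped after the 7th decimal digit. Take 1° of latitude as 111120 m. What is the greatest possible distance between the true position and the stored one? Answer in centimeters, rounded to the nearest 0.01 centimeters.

Truncating at 7 decimal places can drop up to a full unit in the last place, so each coordinate may be off by as much as 1e-07°.
North–south component: 1e-07° × 111120 = 0.011112 m.
Longitude error → 1e-07 × 111120 × cos 66.06° = 1e-07 × 111120 × 0.4058 ≈ 0.00450902 m.
The two errors are perpendicular, so the maximum displacement is √(0.011112² + 0.00450902²) ≈ 0.011992 m.
That is 0.011992 m = 1.1992 cm.

1.20 centimeters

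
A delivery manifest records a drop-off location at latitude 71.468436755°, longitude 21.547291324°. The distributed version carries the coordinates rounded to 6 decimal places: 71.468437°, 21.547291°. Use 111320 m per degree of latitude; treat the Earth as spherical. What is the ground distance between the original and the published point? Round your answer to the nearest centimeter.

3 centimeters

The latitude changed by -0.000000245° and the longitude by +0.000000324°.
N–S: -0.000000245° × 111320 m/° = -0.0272734 m.
East–west at this latitude: 0.000000324° × 111320 × cos 71.4684° ≈ 0.000000324 × 35380.5 = 0.0114633 m.
Hypotenuse of the two orthogonal shifts: √(0.0272734² + 0.0114633²) = 0.0295845 m.
That is 0.0295845 m = 2.9585 cm.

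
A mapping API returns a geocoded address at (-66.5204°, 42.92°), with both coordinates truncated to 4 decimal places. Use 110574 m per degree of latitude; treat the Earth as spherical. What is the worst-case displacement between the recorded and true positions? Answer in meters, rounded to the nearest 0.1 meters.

11.9 meters

Truncating at 4 decimal places can drop up to a full unit in the last place, so each coordinate may be off by as much as 0.0001°.
N–S: 0.0001° × 110574 m/° = 11.0574 m.
East–west component at 66.5204°: 0.0001° × 110574 × cos 66.5204° ≈ 0.0001 × 44055.2 ≈ 4.40552 m.
Worst case both components are at the extreme and orthogonal: √(11.0574² + 4.40552²) ≈ 11.9027 m.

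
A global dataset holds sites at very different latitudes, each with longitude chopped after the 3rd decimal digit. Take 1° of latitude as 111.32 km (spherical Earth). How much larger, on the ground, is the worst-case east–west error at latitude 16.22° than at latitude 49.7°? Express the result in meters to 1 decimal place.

Truncating at 3 decimal places can drop up to a full unit in the last place, so the longitude may be off by as much as 0.001°.
Error at 16.22° = 0.001° × 111320 × cos 16.22° ≈ 111.32 × 0.9602 = 106.89 m.
At 49.7°: 0.001° × 111320 × cos 49.7° = 0.001 × 111320 × 0.6468 ≈ 72.001 m.
Difference: 106.89 − 72.001 = 34.888 m.

34.9 meters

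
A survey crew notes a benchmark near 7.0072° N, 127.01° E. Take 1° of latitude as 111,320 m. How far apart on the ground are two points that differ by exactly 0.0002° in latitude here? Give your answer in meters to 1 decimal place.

22.3 meters

Along a meridian 0.0002° is 0.0002 × 111320 = 22.264 m.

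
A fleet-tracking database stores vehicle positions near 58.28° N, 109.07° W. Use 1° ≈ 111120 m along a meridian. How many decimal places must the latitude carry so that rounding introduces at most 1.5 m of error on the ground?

One degree of latitude covers 111120 m.
N decimal places → at most half a unit in the last place, 0.5 × 10⁻ᴺ° = 111120/2 × 10⁻ᴺ m.
Need 0.5 × 111120 × 10⁻ᴺ ≤ 1.5 → 10⁻ᴺ ≤ 2.700e-05, so N ≥ 4.57.
At 4 places the error can reach 5.56 m, but 5 places keeps it to 0.556 m.

5 decimal places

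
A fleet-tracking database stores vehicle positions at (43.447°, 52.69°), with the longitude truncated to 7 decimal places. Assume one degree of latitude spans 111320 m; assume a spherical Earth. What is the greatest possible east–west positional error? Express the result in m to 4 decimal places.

Truncating at 7 decimal places can drop up to a full unit in the last place, so the longitude may be off by as much as 1e-07°.
One degree of longitude at 43.447° is 111320 × cos 43.447° ≈ 111320 × 0.7260 = 80819.5 m.
East–west error: 1e-07° × 80819.5 m/° ≈ 0.00808195 m.

0.0081 m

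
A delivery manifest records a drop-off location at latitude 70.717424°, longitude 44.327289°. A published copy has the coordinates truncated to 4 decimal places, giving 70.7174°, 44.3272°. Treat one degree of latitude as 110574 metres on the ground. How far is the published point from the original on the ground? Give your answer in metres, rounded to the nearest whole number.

The latitude changed by +0.000024° and the longitude by +0.000089°.
N–S: 0.000024° × 110574 m/° = 2.65378 m.
East–west at this latitude: 0.000089° × 110574 × cos 70.7174° ≈ 0.000089 × 36514.6 = 3.2498 m.
Combined displacement = (2.65378² + 3.2498²)^½ ≈ 4.19568 m.

4 metres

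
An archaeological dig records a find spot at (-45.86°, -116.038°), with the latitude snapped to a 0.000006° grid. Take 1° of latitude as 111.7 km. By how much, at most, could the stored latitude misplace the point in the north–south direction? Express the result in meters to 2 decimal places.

With a 0.000006° grid the true value lies within half a step, ±0.000006°/2 = ±3e-06°, of the stored one.
Along the meridian that is 3e-06° × 111700 m/° = 0.3351 m.

0.34 meters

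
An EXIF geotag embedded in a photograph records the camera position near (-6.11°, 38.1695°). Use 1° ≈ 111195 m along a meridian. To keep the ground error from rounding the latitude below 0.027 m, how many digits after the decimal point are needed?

7 decimal places

One degree of latitude covers 111195 m.
Rounding to N decimal places gives at most 0.5 × 10⁻ᴺ degrees of error, i.e. 0.5 × 10⁻ᴺ × 111195 m.
Setting 55597.5 × 10⁻ᴺ ≤ 0.027 gives 10ᴺ ≥ 2.059e+06, i.e. N ≥ 6.31.
So 7 decimal places suffice (0.00556 m); 6 would allow up to 0.0556 m.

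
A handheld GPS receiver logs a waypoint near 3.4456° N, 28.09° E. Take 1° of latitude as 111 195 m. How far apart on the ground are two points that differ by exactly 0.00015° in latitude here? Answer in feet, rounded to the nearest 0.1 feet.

54.7 feet

0.00015° × 111195 m/° = 16.6793 m.
In feet: 16.6793 m ÷ 0.3048 ≈ 54.722 ft.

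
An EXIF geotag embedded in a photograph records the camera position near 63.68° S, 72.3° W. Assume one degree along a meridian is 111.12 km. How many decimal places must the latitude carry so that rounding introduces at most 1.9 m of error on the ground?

5 decimal places

One degree of latitude covers 111120 m.
N decimal places → at most half a unit in the last place, 0.5 × 10⁻ᴺ° = 111120/2 × 10⁻ᴺ m.
Setting 55560 × 10⁻ᴺ ≤ 1.9 gives 10ᴺ ≥ 2.924e+04, i.e. N ≥ 4.47.
So 5 decimal places suffice (0.556 m); 4 would allow up to 5.56 m.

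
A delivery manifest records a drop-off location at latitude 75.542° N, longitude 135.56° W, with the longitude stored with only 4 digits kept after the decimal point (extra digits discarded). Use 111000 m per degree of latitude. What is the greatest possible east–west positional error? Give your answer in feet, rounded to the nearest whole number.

9 feet

Truncating at 4 decimal places can drop up to a full unit in the last place, so the longitude may be off by as much as 0.0001°.
Parallels shrink by cos φ, so at 75.542° a degree of longitude is 111000 × 0.2497 ≈ 27713.4 m.
Maximum E–W displacement: 0.0001 × 27713.4 = 2.77134 m.
Converting: 2.77134 m × 3.2808 ft/m ≈ 9.0923 ft.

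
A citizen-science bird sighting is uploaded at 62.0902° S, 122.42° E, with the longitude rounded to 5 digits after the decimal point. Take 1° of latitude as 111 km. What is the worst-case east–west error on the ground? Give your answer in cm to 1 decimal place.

26.0 cm

Rounding to 5 decimal places leaves the longitude within ±5e-06° of the true value.
At latitude 62.0902° a degree of longitude spans 111000 m × cos 62.0902° = 111000 × 0.4681 ≈ 51957 m.
So at most 5e-06° × 51957 ≈ 0.259785 m east–west.
That is 0.259785 m = 25.978 cm.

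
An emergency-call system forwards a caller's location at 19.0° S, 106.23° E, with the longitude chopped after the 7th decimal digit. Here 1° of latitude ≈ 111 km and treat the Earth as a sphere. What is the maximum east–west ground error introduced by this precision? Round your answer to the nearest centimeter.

Truncating at 7 decimal places can drop up to a full unit in the last place, so the longitude may be off by as much as 1e-07°.
Parallels shrink by cos φ, so at 19° a degree of longitude is 111000 × 0.9455 ≈ 104953 m.
East–west error: 1e-07° × 104953 m/° ≈ 0.0104953 m.
That is 0.0104953 m = 1.0495 cm.

1 centimeters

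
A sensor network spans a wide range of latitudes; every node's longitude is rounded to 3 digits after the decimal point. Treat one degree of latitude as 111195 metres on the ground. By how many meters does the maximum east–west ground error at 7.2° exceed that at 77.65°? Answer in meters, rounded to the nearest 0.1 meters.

Rounding to 3 decimal places leaves the longitude within ±0.0005° of the true value.
Error at 7.2° = 0.0005° × 111195 × cos 7.2° ≈ 55.598 × 0.9921 = 55.159 m.
Error at 77.65° = 0.0005° × 111195 × cos 77.65° ≈ 55.598 × 0.2139 = 11.891 m.
So the lower-latitude error exceeds the higher by 55.159 − 11.891 = 43.268 m.

43.3 meters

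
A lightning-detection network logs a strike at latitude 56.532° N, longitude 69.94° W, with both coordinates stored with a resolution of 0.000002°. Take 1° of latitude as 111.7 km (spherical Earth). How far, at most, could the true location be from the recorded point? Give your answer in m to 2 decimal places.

0.13 m

With a 0.000002° grid the true value lies within half a step, ±0.000002°/2 = ±1e-06°, of the stored one.
North–south component: 1e-06° × 111700 = 0.1117 m.
Longitude error → 1e-06 × 111700 × cos 56.532° = 1e-06 × 111700 × 0.5515 ≈ 0.0615993 m.
Combining orthogonally: (0.1117² + 0.0615993²)^½ ≈ 0.127559 m.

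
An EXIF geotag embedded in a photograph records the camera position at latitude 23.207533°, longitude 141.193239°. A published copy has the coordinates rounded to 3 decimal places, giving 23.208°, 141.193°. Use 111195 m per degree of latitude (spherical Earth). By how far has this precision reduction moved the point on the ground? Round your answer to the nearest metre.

57 metres

Δlat = 23.207533 − 23.208 = -0.000467°; Δlon = 141.193239 − 141.193 = +0.000239°.
N–S: -0.000467° × 111195 m/° = -51.9281 m.
E–W at 23.208°: 0.000239° × 111195 × cos 23.208° = 0.000239 × 111195 × 0.9191 ≈ 24.4251 m.
Hypotenuse of the two orthogonal shifts: √(51.9281² + 24.4251²) = 57.3856 m.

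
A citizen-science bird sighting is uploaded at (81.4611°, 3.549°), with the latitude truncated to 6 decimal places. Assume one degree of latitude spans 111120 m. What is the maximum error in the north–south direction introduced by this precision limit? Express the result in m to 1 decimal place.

Truncating at 6 decimal places can drop up to a full unit in the last place, so the latitude may be off by as much as 1e-06°.
So the N–S error is at most 1e-06 × 111120 = 0.11112 m.

0.1 m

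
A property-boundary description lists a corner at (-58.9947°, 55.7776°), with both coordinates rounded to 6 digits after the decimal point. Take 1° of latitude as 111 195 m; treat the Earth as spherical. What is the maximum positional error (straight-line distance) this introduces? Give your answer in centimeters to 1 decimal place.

Rounding to 6 decimal places leaves each coordinate within ±5e-07° of the true value.
N–S: 5e-07° × 111195 m/° = 0.0555975 m.
Longitude error → 5e-07 × 111195 × cos 58.9947° = 5e-07 × 111195 × 0.5151 ≈ 0.0286392 m.
Combining orthogonally: (0.0555975² + 0.0286392²)^½ ≈ 0.0625403 m.
That is 0.0625403 m = 6.254 cm.

6.3 centimeters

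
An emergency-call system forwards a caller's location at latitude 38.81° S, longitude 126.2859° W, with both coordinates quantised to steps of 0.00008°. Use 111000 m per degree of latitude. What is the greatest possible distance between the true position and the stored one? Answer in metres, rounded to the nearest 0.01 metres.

5.63 metres

With a 0.00008° grid the true value lies within half a step, ±0.00008°/2 = ±4e-05°, of the stored one.
North–south component: 4e-05° × 111000 = 4.44 m.
Longitude error → 4e-05 × 111000 × cos 38.81° = 4e-05 × 111000 × 0.7792 ≈ 3.45977 m.
The two errors are perpendicular, so the maximum displacement is √(4.44² + 3.45977²) ≈ 5.62882 m.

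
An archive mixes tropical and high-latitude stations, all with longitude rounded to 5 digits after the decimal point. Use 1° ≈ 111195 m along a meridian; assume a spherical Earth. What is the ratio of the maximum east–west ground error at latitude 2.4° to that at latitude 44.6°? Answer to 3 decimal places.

Rounding to 5 decimal places leaves the longitude within ±5e-06° of the true value.
Error at 2.4° = 5e-06° × 111195 × cos 2.4° ≈ 0.55597 × 0.9991 = 0.55549 m.
At 44.6°: 5e-06° × 111195 × cos 44.6° = 5e-06 × 111195 × 0.7120 ≈ 0.39587 m.
The ratio reduces to cos 2.4° / cos 44.6° = 0.9991/0.7120 ≈ 1.4032.

1.403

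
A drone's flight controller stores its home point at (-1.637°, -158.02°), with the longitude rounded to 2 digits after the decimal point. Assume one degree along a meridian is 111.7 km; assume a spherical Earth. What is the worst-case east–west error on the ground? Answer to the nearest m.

Rounding to 2 decimal places leaves the longitude within ±0.005° of the true value.
Parallels shrink by cos φ, so at 1.637° a degree of longitude is 111700 × 0.9996 ≈ 111654 m.
So at most 0.005° × 111654 ≈ 558.272 m east–west.

558 m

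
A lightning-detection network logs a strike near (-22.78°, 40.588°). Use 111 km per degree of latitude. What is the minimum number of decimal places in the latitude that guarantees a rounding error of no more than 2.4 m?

One degree of latitude covers 111000 m.
N decimal places → at most half a unit in the last place, 0.5 × 10⁻ᴺ° = 111000/2 × 10⁻ᴺ m.
Need 0.5 × 111000 × 10⁻ᴺ ≤ 2.4 → 10⁻ᴺ ≤ 4.324e-05, so N ≥ 4.36.
N = 4 would give 5.55 m (too coarse); N = 5 gives 0.555 m ≤ 2.4 m.

5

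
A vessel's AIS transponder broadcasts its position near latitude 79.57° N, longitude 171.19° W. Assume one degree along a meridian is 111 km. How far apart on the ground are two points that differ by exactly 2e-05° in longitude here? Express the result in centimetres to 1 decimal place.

One degree of longitude here spans 111000 × cos 79.57° = 111000 × 0.1810 ≈ 20094.8 m; 2e-05° of that is 0.401896 m.
That is 0.401896 m = 40.19 cm.

40.2 centimetres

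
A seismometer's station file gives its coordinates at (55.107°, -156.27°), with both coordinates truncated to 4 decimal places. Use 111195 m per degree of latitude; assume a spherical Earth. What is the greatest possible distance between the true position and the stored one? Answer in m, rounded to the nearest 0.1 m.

12.8 m

Truncating at 4 decimal places can drop up to a full unit in the last place, so each coordinate may be off by as much as 0.0001°.
N–S: 0.0001° × 111195 m/° = 11.1195 m.
Longitude error → 0.0001 × 111195 × cos 55.107° = 0.0001 × 111195 × 0.5720 ≈ 6.36086 m.
Worst case both components are at the extreme and orthogonal: √(11.1195² + 6.36086²) ≈ 12.8103 m.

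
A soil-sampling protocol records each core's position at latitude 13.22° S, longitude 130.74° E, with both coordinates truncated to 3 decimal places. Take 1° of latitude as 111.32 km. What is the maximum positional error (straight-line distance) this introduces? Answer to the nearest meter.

Truncating at 3 decimal places can drop up to a full unit in the last place, so each coordinate may be off by as much as 0.001°.
N–S: 0.001° × 111320 m/° = 111.32 m.
Longitude error → 0.001 × 111320 × cos 13.22° = 0.001 × 111320 × 0.9735 ≈ 108.37 m.
Combining orthogonally: (111.32² + 108.37²)^½ ≈ 155.358 m.

155 meters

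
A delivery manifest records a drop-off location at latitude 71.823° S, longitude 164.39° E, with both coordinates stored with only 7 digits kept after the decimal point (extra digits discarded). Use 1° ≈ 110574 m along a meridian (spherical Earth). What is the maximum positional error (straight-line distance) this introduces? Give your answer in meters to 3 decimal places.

0.012 meters

Truncating at 7 decimal places can drop up to a full unit in the last place, so each coordinate may be off by as much as 1e-07°.
North–south component: 1e-07° × 110574 = 0.0110574 m.
Longitude error → 1e-07 × 110574 × cos 71.823° = 1e-07 × 110574 × 0.3120 ≈ 0.0034494 m.
Combining orthogonally: (0.0110574² + 0.0034494²)^½ ≈ 0.0115829 m.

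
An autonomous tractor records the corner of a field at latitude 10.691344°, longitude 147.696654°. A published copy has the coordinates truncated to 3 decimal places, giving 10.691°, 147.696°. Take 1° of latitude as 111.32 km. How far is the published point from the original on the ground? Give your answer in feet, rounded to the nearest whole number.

266 feet

The latitude changed by +0.000344° and the longitude by +0.000654°.
North–south shift: 0.000344 × 111320 = 38.2941 m.
East–west at this latitude: 0.000654° × 111320 × cos 10.691° ≈ 0.000654 × 109388 = 71.5396 m.
Combined displacement = (38.2941² + 71.5396²)^½ ≈ 81.144 m.
In feet: 81.144 m ÷ 0.3048 ≈ 266.22 ft.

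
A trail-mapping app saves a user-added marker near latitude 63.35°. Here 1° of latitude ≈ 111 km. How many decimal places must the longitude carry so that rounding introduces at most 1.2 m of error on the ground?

At 63.35° one degree of longitude covers 111000 × cos 63.35° ≈ 111000 × 0.4485 ≈ 49787.9 m.
Rounding to N decimal places gives at most 0.5 × 10⁻ᴺ degrees of error, i.e. 0.5 × 10⁻ᴺ × 49787.9 m.
Setting 24893.9 × 10⁻ᴺ ≤ 1.2 gives 10ᴺ ≥ 2.074e+04, i.e. N ≥ 4.32.
So 5 decimal places suffice (0.249 m); 4 would allow up to 2.49 m.

5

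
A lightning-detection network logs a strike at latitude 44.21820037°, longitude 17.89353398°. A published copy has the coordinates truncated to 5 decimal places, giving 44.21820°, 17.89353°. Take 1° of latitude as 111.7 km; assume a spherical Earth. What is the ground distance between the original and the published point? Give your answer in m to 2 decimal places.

0.32 m

The latitude changed by +0.00000037° and the longitude by +0.00000398°.
North–south shift: 0.00000037 × 111700 = 0.041329 m.
E–W at 44.2182°: 0.00000398° × 111700 × cos 44.2182° = 0.00000398 × 111700 × 0.7167 ≈ 0.318616 m.
Combined displacement = (0.041329² + 0.318616²)^½ ≈ 0.321285 m.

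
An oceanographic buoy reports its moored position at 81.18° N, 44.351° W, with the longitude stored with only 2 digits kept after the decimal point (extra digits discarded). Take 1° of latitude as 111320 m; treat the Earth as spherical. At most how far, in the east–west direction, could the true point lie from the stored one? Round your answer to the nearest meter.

171 meters

Truncating at 2 decimal places can drop up to a full unit in the last place, so the longitude may be off by as much as 0.01°.
At latitude 81.18° a degree of longitude spans 111320 m × cos 81.18° = 111320 × 0.1533 ≈ 17068.8 m.
So at most 0.01° × 17068.8 ≈ 170.688 m east–west.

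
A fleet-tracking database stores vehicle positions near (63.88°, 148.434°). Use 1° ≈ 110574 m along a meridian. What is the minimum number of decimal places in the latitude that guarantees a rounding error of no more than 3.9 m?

5 decimal places

One degree of latitude covers 110574 m.
Rounding to N decimal places gives at most 0.5 × 10⁻ᴺ degrees of error, i.e. 0.5 × 10⁻ᴺ × 110574 m.
Setting 55287 × 10⁻ᴺ ≤ 3.9 gives 10ᴺ ≥ 1.418e+04, i.e. N ≥ 4.15.
So 5 decimal places suffice (0.553 m); 4 would allow up to 5.53 m.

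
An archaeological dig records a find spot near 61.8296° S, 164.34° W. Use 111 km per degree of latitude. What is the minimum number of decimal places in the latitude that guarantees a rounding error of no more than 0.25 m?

One degree of latitude covers 111000 m.
With N decimal places the half-ulp bound is 0.5·10⁻ᴺ°, or 0.5·10⁻ᴺ × 111000 m on the ground.
Need 0.5 × 111000 × 10⁻ᴺ ≤ 0.25 → 10⁻ᴺ ≤ 4.505e-06, so N ≥ 5.35.
N = 5 would give 0.555 m (too coarse); N = 6 gives 0.0555 m ≤ 0.25 m.

6 decimal places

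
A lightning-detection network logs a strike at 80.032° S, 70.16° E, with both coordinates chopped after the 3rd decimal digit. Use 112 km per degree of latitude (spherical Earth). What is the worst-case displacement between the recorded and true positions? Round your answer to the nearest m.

114 m

Truncating at 3 decimal places can drop up to a full unit in the last place, so each coordinate may be off by as much as 0.001°.
North–south component: 0.001° × 112000 = 112 m.
Longitude error → 0.001 × 112000 × cos 80.032° = 0.001 × 112000 × 0.1731 ≈ 19.387 m.
Combining orthogonally: (112² + 19.387²)^½ ≈ 113.666 m.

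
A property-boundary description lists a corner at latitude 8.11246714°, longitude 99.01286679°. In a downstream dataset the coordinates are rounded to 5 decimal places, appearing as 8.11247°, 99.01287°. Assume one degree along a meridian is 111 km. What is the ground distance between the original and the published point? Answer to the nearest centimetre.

47 centimetres

The latitude changed by -0.00000286° and the longitude by -0.00000321°.
North–south shift: -0.00000286 × 111000 = -0.31746 m.
E–W at 8.11247°: -0.00000321° × 111000 × cos 8.11247° = -0.00000321 × 111000 × 0.9900 ≈ -0.352744 m.
Hypotenuse of the two orthogonal shifts: √(0.31746² + 0.352744²) = 0.474562 m.
That is 0.474562 m = 47.456 cm.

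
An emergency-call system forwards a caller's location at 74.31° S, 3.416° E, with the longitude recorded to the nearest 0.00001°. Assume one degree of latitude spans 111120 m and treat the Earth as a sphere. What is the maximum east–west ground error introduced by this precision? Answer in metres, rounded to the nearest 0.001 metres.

0.150 metres

Rounding to 5 decimal places leaves the longitude within ±5e-06° of the true value.
At latitude 74.31° a degree of longitude spans 111120 m × cos 74.31° = 111120 × 0.2704 ≈ 30050.5 m.
So at most 5e-06° × 30050.5 ≈ 0.150252 m east–west.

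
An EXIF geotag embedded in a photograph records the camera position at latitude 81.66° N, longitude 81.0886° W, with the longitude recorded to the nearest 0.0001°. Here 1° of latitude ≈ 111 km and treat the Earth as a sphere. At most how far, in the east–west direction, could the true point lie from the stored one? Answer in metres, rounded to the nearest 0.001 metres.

Rounding to 4 decimal places leaves the longitude within ±5e-05° of the true value.
Parallels shrink by cos φ, so at 81.66° a degree of longitude is 111000 × 0.1450 ≈ 16100.2 m.
East–west error: 5e-05° × 16100.2 m/° ≈ 0.805011 m.

0.805 metres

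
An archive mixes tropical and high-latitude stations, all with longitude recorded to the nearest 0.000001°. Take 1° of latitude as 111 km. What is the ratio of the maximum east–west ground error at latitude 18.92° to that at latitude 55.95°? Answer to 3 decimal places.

Rounding to 6 decimal places leaves the longitude within ±5e-07° of the true value.
Error at 18.92° = 5e-07° × 111000 × cos 18.92° ≈ 0.0555 × 0.9460 = 0.052501 m.
Error at 55.95° = 5e-07° × 111000 × cos 55.95° ≈ 0.0555 × 0.5599 = 0.031075 m.
The ratio reduces to cos 18.92° / cos 55.95° = 0.9460/0.5599 ≈ 1.6895.

1.689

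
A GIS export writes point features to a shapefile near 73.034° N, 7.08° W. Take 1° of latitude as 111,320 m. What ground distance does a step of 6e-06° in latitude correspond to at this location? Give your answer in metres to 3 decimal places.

0.668 metres

Along a meridian 6e-06° is 6e-06 × 111320 = 0.66792 m.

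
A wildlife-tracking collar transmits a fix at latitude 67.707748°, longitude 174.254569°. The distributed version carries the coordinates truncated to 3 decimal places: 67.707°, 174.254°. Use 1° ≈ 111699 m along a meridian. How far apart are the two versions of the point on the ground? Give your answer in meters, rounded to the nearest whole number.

87 meters

Δlat = 67.707748 − 67.707 = +0.000748°; Δlon = 174.254569 − 174.254 = +0.000569°.
N–S: 0.000748° × 111699 m/° = 83.5509 m.
East–west at this latitude: 0.000569° × 111699 × cos 67.707° ≈ 0.000569 × 42372.2 = 24.1098 m.
Combined displacement = (83.5509² + 24.1098²)^½ ≈ 86.9599 m.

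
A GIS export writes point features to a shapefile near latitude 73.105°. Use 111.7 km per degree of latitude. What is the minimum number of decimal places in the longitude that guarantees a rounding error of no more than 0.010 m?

At 73.105° one degree of longitude covers 111700 × cos 73.105° ≈ 111700 × 0.2906 ≈ 32462.1 m.
Rounding to N decimal places gives at most 0.5 × 10⁻ᴺ degrees of error, i.e. 0.5 × 10⁻ᴺ × 32462.1 m.
Need 0.5 × 32462.1 × 10⁻ᴺ ≤ 0.010 → 10⁻ᴺ ≤ 6.161e-07, so N ≥ 6.21.
N = 6 would give 0.0162 m (too coarse); N = 7 gives 0.00162 m ≤ 0.010 m.

7 decimal places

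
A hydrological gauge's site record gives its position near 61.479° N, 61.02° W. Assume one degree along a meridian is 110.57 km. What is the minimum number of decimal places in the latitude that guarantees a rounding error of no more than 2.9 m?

One degree of latitude covers 110570 m.
With N decimal places the half-ulp bound is 0.5·10⁻ᴺ°, or 0.5·10⁻ᴺ × 110570 m on the ground.
Setting 55285 × 10⁻ᴺ ≤ 2.9 gives 10ᴺ ≥ 1.906e+04, i.e. N ≥ 4.28.
N = 4 would give 5.53 m (too coarse); N = 5 gives 0.553 m ≤ 2.9 m.

5 decimal places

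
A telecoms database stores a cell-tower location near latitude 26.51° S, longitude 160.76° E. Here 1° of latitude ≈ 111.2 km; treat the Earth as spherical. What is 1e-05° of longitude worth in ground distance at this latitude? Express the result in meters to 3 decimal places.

1e-05° of longitude at 26.51° is 1e-05 × 111200 × cos 26.51° ≈ 1e-05 × 99508 = 0.99508 m.

0.995 meters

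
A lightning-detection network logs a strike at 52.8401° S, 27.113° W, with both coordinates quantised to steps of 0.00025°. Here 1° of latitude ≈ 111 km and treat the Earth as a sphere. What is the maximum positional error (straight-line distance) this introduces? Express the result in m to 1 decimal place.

With a 0.00025° grid the true value lies within half a step, ±0.00025°/2 = ±0.000125°, of the stored one.
North–south component: 0.000125° × 111000 = 13.875 m.
E–W at 52.8401°: 0.000125° × 111000 × cos 52.8401° = 0.000125 × 111000 × 0.6040 ≈ 8.38108 m.
The two errors are perpendicular, so the maximum displacement is √(13.875² + 8.38108²) ≈ 16.2098 m.

16.2 m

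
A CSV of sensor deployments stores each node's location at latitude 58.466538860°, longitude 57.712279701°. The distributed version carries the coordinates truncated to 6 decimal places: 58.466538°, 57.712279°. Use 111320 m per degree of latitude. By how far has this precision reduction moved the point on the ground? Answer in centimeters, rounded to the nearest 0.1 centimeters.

10.4 centimeters

The latitude changed by +0.000000860° and the longitude by +0.000000701°.
North–south shift: 0.000000860 × 111320 = 0.0957352 m.
E–W at 58.4665°: 0.000000701° × 111320 × cos 58.4665° = 0.000000701 × 111320 × 0.5230 ≈ 0.0408122 m.
Combined displacement = (0.0957352² + 0.0408122²)^½ ≈ 0.104071 m.
That is 0.104071 m = 10.407 cm.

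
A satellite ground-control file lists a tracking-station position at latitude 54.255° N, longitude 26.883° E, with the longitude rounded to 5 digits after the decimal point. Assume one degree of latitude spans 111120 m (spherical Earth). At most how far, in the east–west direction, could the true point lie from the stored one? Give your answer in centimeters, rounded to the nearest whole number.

Rounding to 5 decimal places leaves the longitude within ±5e-06° of the true value.
At latitude 54.255° a degree of longitude spans 111120 m × cos 54.255° = 111120 × 0.5842 ≈ 64914 m.
East–west error: 5e-06° × 64914 m/° ≈ 0.32457 m.
That is 0.32457 m = 32.457 cm.

32 centimeters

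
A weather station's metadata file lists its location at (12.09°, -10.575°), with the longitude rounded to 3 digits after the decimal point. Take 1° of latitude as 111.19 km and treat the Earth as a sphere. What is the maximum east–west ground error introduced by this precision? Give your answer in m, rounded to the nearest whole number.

Rounding to 3 decimal places leaves the longitude within ±0.0005° of the true value.
Parallels shrink by cos φ, so at 12.09° a degree of longitude is 111190 × 0.9778 ≈ 108724 m.
So at most 0.0005° × 108724 ≈ 54.3619 m east–west.

54 m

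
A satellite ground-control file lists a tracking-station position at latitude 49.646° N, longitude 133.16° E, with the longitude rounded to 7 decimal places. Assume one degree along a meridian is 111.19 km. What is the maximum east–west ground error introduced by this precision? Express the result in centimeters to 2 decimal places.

Rounding to 7 decimal places leaves the longitude within ±5e-08° of the true value.
One degree of longitude at 49.646° is 111190 × cos 49.646° ≈ 111190 × 0.6475 = 71996.4 m.
Maximum E–W displacement: 5e-08 × 71996.4 = 0.00359982 m.
That is 0.00359982 m = 0.35998 cm.

0.36 centimeters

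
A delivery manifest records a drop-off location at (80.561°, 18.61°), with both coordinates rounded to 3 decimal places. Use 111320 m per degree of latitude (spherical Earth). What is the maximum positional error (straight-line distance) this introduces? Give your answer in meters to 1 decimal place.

56.4 meters

Rounding to 3 decimal places leaves each coordinate within ±0.0005° of the true value.
North–south component: 0.0005° × 111320 = 55.66 m.
Longitude error → 0.0005 × 111320 × cos 80.561° = 0.0005 × 111320 × 0.1640 ≈ 9.1281 m.
Combining orthogonally: (55.66² + 9.1281²)^½ ≈ 56.4035 m.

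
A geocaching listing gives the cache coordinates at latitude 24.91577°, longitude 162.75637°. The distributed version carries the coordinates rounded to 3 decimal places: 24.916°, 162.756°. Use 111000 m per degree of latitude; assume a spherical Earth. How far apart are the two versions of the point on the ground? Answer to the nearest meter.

The latitude changed by -0.00023° and the longitude by +0.00037°.
N–S: -0.00023° × 111000 m/° = -25.53 m.
E–W at 24.916°: 0.00037° × 111000 × cos 24.916° = 0.00037 × 111000 × 0.9069 ≈ 37.2475 m.
Hypotenuse of the two orthogonal shifts: √(25.53² + 37.2475²) = 45.157 m.

45 meters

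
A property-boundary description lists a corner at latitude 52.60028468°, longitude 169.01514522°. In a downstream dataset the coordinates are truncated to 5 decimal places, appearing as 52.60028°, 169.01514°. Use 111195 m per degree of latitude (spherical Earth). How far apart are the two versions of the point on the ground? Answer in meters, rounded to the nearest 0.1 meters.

0.6 meters

Δlat = 52.60028468 − 52.60028 = +0.00000468°; Δlon = 169.01514522 − 169.01514 = +0.00000522°.
North–south shift: 0.00000468 × 111195 = 0.520393 m.
East–west at this latitude: 0.00000522° × 111195 × cos 52.6003° ≈ 0.00000522 × 67536.7 = 0.352542 m.
Combined displacement = (0.520393² + 0.352542²)^½ ≈ 0.628565 m.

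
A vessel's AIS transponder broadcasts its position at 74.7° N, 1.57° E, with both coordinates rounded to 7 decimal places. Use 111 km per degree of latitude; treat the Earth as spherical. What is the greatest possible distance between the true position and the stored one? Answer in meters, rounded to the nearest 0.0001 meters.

Rounding to 7 decimal places leaves each coordinate within ±5e-08° of the true value.
Latitude error → 5e-08 × 111000 = 0.00555 m along the meridian.
Longitude error → 5e-08 × 111000 × cos 74.7° = 5e-08 × 111000 × 0.2639 ≈ 0.0014645 m.
The two errors are perpendicular, so the maximum displacement is √(0.00555² + 0.0014645²) ≈ 0.00573997 m.

0.0057 meters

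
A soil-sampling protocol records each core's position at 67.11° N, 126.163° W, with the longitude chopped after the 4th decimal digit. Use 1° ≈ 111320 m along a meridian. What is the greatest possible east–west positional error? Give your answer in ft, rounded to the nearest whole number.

Truncating at 4 decimal places can drop up to a full unit in the last place, so the longitude may be off by as much as 0.0001°.
Parallels shrink by cos φ, so at 67.11° a degree of longitude is 111320 × 0.3890 ≈ 43299.4 m.
So at most 0.0001° × 43299.4 ≈ 4.32994 m east–west.
In feet: 4.32994 m ÷ 0.3048 ≈ 14.206 ft.

14 ft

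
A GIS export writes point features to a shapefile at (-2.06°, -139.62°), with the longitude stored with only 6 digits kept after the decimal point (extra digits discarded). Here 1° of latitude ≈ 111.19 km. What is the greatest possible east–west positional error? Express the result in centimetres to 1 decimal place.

Truncating at 6 decimal places can drop up to a full unit in the last place, so the longitude may be off by as much as 1e-06°.
Parallels shrink by cos φ, so at 2.06° a degree of longitude is 111190 × 0.9994 ≈ 111118 m.
Maximum E–W displacement: 1e-06 × 111118 = 0.111118 m.
That is 0.111118 m = 11.112 cm.

11.1 centimetres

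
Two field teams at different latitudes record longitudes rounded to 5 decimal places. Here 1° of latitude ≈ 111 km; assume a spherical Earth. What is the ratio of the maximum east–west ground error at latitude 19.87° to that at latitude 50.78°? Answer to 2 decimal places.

1.49

Rounding to 5 decimal places leaves the longitude within ±5e-06° of the true value.
Error at 19.87° = 5e-06° × 111000 × cos 19.87° ≈ 0.555 × 0.9405 = 0.52196 m.
At 50.78°: 5e-06° × 111000 × cos 50.78° = 5e-06 × 111000 × 0.6323 ≈ 0.35093 m.
The ratio reduces to cos 19.87° / cos 50.78° = 0.9405/0.6323 ≈ 1.4874.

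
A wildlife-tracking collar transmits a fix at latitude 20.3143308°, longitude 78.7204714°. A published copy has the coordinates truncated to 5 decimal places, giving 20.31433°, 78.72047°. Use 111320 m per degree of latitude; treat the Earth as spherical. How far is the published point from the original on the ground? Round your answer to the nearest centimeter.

The latitude changed by +0.0000008° and the longitude by +0.0000014°.
N–S: 0.0000008° × 111320 m/° = 0.089056 m.
East–west at this latitude: 0.0000014° × 111320 × cos 20.3143° ≈ 0.0000014 × 104396 = 0.146155 m.
Combined displacement = (0.089056² + 0.146155²)^½ ≈ 0.171149 m.
That is 0.171149 m = 17.115 cm.

17 centimeters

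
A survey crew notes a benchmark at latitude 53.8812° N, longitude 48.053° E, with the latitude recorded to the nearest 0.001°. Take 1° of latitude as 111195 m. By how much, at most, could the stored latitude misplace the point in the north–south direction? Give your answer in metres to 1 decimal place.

Rounding to 3 decimal places leaves the latitude within ±0.0005° of the true value.
So the N–S error is at most 0.0005 × 111195 = 55.5975 m.

55.6 metres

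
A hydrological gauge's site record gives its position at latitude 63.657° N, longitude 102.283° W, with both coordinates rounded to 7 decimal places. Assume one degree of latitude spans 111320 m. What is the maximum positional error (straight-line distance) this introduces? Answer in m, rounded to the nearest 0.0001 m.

0.0061 m

Rounding to 7 decimal places leaves each coordinate within ±5e-08° of the true value.
North–south component: 5e-08° × 111320 = 0.005566 m.
East–west component at 63.657°: 5e-08° × 111320 × cos 63.657° ≈ 5e-08 × 49397.6 ≈ 0.00246988 m.
Worst case both components are at the extreme and orthogonal: √(0.005566² + 0.00246988²) ≈ 0.00608939 m.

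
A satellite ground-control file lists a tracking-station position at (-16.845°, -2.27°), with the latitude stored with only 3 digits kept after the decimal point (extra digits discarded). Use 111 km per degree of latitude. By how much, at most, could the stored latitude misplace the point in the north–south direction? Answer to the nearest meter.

111 meters

Truncating at 3 decimal places can drop up to a full unit in the last place, so the latitude may be off by as much as 0.001°.
Along the meridian that is 0.001° × 111000 m/° = 111 m.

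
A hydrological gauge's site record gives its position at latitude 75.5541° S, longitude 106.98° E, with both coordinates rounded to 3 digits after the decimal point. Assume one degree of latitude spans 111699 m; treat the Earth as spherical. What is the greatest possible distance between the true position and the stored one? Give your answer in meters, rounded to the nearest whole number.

Rounding to 3 decimal places leaves each coordinate within ±0.0005° of the true value.
North–south component: 0.0005° × 111699 = 55.8495 m.
East–west component at 75.5541°: 0.0005° × 111699 × cos 75.5541° ≈ 0.0005 × 27865.1 ≈ 13.9325 m.
Combining orthogonally: (55.8495² + 13.9325²)^½ ≈ 57.5611 m.

58 meters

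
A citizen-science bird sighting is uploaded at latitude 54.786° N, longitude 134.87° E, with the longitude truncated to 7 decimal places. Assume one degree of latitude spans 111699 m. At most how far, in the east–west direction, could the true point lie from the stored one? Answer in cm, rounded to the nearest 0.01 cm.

0.64 cm

Truncating at 7 decimal places can drop up to a full unit in the last place, so the longitude may be off by as much as 1e-07°.
One degree of longitude at 54.786° is 111699 × cos 54.786° ≈ 111699 × 0.5766 = 64409.2 m.
Maximum E–W displacement: 1e-07 × 64409.2 = 0.00644092 m.
That is 0.00644092 m = 0.64409 cm.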